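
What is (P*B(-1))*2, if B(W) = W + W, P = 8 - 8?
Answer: 0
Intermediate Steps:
P = 0
B(W) = 2*W
(P*B(-1))*2 = (0*(2*(-1)))*2 = (0*(-2))*2 = 0*2 = 0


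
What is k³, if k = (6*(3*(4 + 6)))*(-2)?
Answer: -46656000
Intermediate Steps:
k = -360 (k = (6*(3*10))*(-2) = (6*30)*(-2) = 180*(-2) = -360)
k³ = (-360)³ = -46656000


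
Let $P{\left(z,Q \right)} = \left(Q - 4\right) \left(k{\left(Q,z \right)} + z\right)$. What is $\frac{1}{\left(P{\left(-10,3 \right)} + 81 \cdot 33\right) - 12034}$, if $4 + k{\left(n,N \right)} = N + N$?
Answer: $- \frac{1}{9327} \approx -0.00010722$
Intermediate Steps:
$k{\left(n,N \right)} = -4 + 2 N$ ($k{\left(n,N \right)} = -4 + \left(N + N\right) = -4 + 2 N$)
$P{\left(z,Q \right)} = \left(-4 + Q\right) \left(-4 + 3 z\right)$ ($P{\left(z,Q \right)} = \left(Q - 4\right) \left(\left(-4 + 2 z\right) + z\right) = \left(-4 + Q\right) \left(-4 + 3 z\right)$)
$\frac{1}{\left(P{\left(-10,3 \right)} + 81 \cdot 33\right) - 12034} = \frac{1}{\left(\left(16 - -120 - 12 + 3 \cdot 3 \left(-10\right)\right) + 81 \cdot 33\right) - 12034} = \frac{1}{\left(\left(16 + 120 - 12 - 90\right) + 2673\right) - 12034} = \frac{1}{\left(34 + 2673\right) - 12034} = \frac{1}{2707 - 12034} = \frac{1}{-9327} = - \frac{1}{9327}$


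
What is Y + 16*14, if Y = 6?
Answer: 230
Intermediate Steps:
Y + 16*14 = 6 + 16*14 = 6 + 224 = 230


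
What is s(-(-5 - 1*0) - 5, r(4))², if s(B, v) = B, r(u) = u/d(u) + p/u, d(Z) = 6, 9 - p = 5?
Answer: 0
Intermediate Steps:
p = 4 (p = 9 - 1*5 = 9 - 5 = 4)
r(u) = 4/u + u/6 (r(u) = u/6 + 4/u = 4/u + u/6)
s(-(-5 - 1*0) - 5, r(4))² = (-(-5 - 1*0) - 5)² = (-(-5 + 0) - 5)² = (-1*(-5) - 5)² = (5 - 5)² = 0² = 0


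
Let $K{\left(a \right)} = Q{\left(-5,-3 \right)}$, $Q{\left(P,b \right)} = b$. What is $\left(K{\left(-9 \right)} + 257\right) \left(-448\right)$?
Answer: $-113792$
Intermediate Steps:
$K{\left(a \right)} = -3$
$\left(K{\left(-9 \right)} + 257\right) \left(-448\right) = \left(-3 + 257\right) \left(-448\right) = 254 \left(-448\right) = -113792$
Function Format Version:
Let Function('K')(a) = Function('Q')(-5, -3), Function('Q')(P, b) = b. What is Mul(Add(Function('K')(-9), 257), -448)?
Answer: -113792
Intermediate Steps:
Function('K')(a) = -3
Mul(Add(Function('K')(-9), 257), -448) = Mul(Add(-3, 257), -448) = Mul(254, -448) = -113792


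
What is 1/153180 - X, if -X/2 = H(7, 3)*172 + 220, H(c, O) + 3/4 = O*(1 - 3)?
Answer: -288284759/153180 ≈ -1882.0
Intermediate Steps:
H(c, O) = -¾ - 2*O (H(c, O) = -¾ + O*(1 - 3) = -¾ + O*(-2) = -¾ - 2*O)
X = 1882 (X = -2*((-¾ - 2*3)*172 + 220) = -2*((-¾ - 6)*172 + 220) = -2*(-27/4*172 + 220) = -2*(-1161 + 220) = -2*(-941) = 1882)
1/153180 - X = 1/153180 - 1*1882 = 1/153180 - 1882 = -288284759/153180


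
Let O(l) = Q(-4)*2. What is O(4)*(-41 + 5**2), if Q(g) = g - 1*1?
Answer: 160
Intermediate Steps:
Q(g) = -1 + g (Q(g) = g - 1 = -1 + g)
O(l) = -10 (O(l) = (-1 - 4)*2 = -5*2 = -10)
O(4)*(-41 + 5**2) = -10*(-41 + 5**2) = -10*(-41 + 25) = -10*(-16) = 160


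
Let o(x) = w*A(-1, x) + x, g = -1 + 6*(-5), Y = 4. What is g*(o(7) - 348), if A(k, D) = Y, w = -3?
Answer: 10943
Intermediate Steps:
A(k, D) = 4
g = -31 (g = -1 - 30 = -31)
o(x) = -12 + x (o(x) = -3*4 + x = -12 + x)
g*(o(7) - 348) = -31*((-12 + 7) - 348) = -31*(-5 - 348) = -31*(-353) = 10943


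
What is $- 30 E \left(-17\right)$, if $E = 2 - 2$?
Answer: $0$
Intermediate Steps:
$E = 0$ ($E = 2 - 2 = 0$)
$- 30 E \left(-17\right) = \left(-30\right) 0 \left(-17\right) = 0 \left(-17\right) = 0$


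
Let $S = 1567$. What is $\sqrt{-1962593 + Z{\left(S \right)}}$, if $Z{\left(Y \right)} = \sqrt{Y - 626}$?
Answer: $\sqrt{-1962593 + \sqrt{941}} \approx 1400.9 i$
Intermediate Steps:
$Z{\left(Y \right)} = \sqrt{-626 + Y}$
$\sqrt{-1962593 + Z{\left(S \right)}} = \sqrt{-1962593 + \sqrt{-626 + 1567}} = \sqrt{-1962593 + \sqrt{941}}$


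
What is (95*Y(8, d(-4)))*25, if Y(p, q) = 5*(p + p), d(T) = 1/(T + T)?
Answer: 190000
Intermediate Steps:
d(T) = 1/(2*T)
Y(p, q) = 10*p (Y(p, q) = 5*(2*p) = 10*p)
(95*Y(8, d(-4)))*25 = (95*(10*8))*25 = (95*80)*25 = 7600*25 = 190000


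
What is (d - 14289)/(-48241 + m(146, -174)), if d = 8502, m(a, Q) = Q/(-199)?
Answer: 1151613/9599785 ≈ 0.11996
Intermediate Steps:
m(a, Q) = -Q/199 (m(a, Q) = Q*(-1/199) = -Q/199)
(d - 14289)/(-48241 + m(146, -174)) = (8502 - 14289)/(-48241 - 1/199*(-174)) = -5787/(-48241 + 174/199) = -5787/(-9599785/199) = -5787*(-199/9599785) = 1151613/9599785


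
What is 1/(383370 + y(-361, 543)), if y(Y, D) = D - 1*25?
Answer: 1/383888 ≈ 2.6049e-6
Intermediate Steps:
y(Y, D) = -25 + D (y(Y, D) = D - 25 = -25 + D)
1/(383370 + y(-361, 543)) = 1/(383370 + (-25 + 543)) = 1/(383370 + 518) = 1/383888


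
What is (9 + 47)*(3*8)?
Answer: 1344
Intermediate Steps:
(9 + 47)*(3*8) = 56*24 = 1344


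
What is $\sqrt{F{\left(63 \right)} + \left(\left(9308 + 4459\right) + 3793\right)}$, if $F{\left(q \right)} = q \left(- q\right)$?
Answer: $\sqrt{13591} \approx 116.58$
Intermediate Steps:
$F{\left(q \right)} = - q^{2}$
$\sqrt{F{\left(63 \right)} + \left(\left(9308 + 4459\right) + 3793\right)} = \sqrt{- 63^{2} + \left(\left(9308 + 4459\right) + 3793\right)} = \sqrt{\left(-1\right) 3969 + \left(13767 + 3793\right)} = \sqrt{-3969 + 17560} = \sqrt{13591}$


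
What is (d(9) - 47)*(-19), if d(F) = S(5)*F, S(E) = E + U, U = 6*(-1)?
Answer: 1064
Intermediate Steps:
U = -6
S(E) = -6 + E (S(E) = E - 6 = -6 + E)
d(F) = -F (d(F) = (-6 + 5)*F = -F)
(d(9) - 47)*(-19) = (-1*9 - 47)*(-19) = (-9 - 47)*(-19) = -56*(-19) = 1064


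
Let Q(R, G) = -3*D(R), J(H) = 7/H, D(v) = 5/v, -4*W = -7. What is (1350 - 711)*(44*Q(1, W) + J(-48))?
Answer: -6749331/16 ≈ -4.2183e+5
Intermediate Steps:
W = 7/4 (W = -1/4*(-7) = 7/4 ≈ 1.7500)
Q(R, G) = -15/R
(1350 - 711)*(44*Q(1, W) + J(-48)) = (1350 - 711)*(44*(-15/1) + 7/(-48)) = 639*(44*(-15*1) + 7*(-1/48)) = 639*(44*(-15) - 7/48) = 639*(-660 - 7/48) = 639*(-31687/48) = -6749331/16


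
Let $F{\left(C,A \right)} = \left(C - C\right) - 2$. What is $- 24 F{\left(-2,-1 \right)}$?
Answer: $48$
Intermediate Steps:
$F{\left(C,A \right)} = -2$ ($F{\left(C,A \right)} = 0 - 2 = -2$)
$- 24 F{\left(-2,-1 \right)} = \left(-24\right) \left(-2\right) = 48$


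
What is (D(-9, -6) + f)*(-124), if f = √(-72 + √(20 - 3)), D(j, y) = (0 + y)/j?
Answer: -248/3 - 124*I*√(72 - √17) ≈ -82.667 - 1021.6*I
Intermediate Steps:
D(j, y) = y/j
f = √(-72 + √17) ≈ 8.2387*I
(D(-9, -6) + f)*(-124) = (-6/(-9) + √(-72 + √17))*(-124) = (-6*(-⅑) + √(-72 + √17))*(-124) = (⅔ + √(-72 + √17))*(-124) = -248/3 - 124*√(-72 + √17)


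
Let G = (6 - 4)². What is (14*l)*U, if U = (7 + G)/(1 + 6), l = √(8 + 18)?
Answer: 22*√26 ≈ 112.18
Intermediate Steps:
G = 4 (G = 2² = 4)
l = √26 ≈ 5.0990
U = 11/7 (U = (7 + 4)/(1 + 6) = 11/7 ≈ 1.5714)
(14*l)*U = (14*√26)*(11/7) = 22*√26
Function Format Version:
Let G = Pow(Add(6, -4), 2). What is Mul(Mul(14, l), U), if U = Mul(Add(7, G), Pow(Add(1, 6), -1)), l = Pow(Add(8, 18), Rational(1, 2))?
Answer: Mul(22, Pow(26, Rational(1, 2))) ≈ 112.18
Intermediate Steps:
G = 4 (G = Pow(2, 2) = 4)
l = Pow(26, Rational(1, 2)) ≈ 5.0990
U = Rational(11, 7) (U = Mul(Add(7, 4), Pow(Add(1, 6), -1)) = Mul(11, Pow(7, -1)) = Mul(11, Rational(1, 7)) = Rational(11, 7) ≈ 1.5714)
Mul(Mul(14, l), U) = Mul(Mul(14, Pow(26, Rational(1, 2))), Rational(11, 7)) = Mul(22, Pow(26, Rational(1, 2)))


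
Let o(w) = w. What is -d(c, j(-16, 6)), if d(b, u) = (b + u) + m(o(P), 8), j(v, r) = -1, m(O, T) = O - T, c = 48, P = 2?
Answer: -41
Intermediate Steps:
d(b, u) = -6 + b + u (d(b, u) = (b + u) + (2 - 1*8) = (b + u) + (2 - 8) = (b + u) - 6 = -6 + b + u)
-d(c, j(-16, 6)) = -(-6 + 48 - 1) = -1*41 = -41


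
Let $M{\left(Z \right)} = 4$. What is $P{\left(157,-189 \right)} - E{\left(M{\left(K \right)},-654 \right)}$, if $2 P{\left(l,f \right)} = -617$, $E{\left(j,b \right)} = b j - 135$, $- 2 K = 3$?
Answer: $\frac{4885}{2} \approx 2442.5$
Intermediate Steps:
$K = - \frac{3}{2}$ ($K = \left(- \frac{1}{2}\right) 3 = - \frac{3}{2} \approx -1.5$)
$E{\left(j,b \right)} = -135 + b j$
$P{\left(l,f \right)} = - \frac{617}{2}$ ($P{\left(l,f \right)} = \frac{1}{2} \left(-617\right) = - \frac{617}{2}$)
$P{\left(157,-189 \right)} - E{\left(M{\left(K \right)},-654 \right)} = - \frac{617}{2} - \left(-135 - 2616\right) = - \frac{617}{2} - -2751 = - \frac{617}{2} + 2751 = \frac{4885}{2}$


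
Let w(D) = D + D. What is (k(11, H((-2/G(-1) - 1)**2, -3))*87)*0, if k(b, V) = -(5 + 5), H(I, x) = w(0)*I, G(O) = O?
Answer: 0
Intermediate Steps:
w(D) = 2*D
H(I, x) = 0 (H(I, x) = (2*0)*I = 0*I = 0)
k(b, V) = -10 (k(b, V) = -1*10 = -10)
(k(11, H((-2/G(-1) - 1)**2, -3))*87)*0 = -10*87*0 = -870*0 = 0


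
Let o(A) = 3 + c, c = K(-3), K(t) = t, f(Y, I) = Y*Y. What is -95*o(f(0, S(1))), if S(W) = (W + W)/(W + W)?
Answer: 0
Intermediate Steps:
S(W) = 1 (S(W) = (2*W)/((2*W)) = (2*W)*(1/(2*W)) = 1)
f(Y, I) = Y**2
c = -3
o(A) = 0 (o(A) = 3 - 3 = 0)
-95*o(f(0, S(1))) = -95*0 = 0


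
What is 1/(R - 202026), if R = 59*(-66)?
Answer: -1/205920 ≈ -4.8563e-6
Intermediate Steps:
R = -3894
1/(R - 202026) = 1/(-3894 - 202026) = 1/(-205920) = -1/205920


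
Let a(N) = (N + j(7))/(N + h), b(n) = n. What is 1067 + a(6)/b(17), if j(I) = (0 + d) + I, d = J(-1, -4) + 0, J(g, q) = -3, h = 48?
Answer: 489758/459 ≈ 1067.0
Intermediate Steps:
d = -3 (d = -3 + 0 = -3)
j(I) = -3 + I (j(I) = (0 - 3) + I = -3 + I)
a(N) = (4 + N)/(48 + N) (a(N) = (N + (-3 + 7))/(N + 48) = (N + 4)/(48 + N) = (4 + N)/(48 + N))
1067 + a(6)/b(17) = 1067 + ((4 + 6)/(48 + 6))/17 = 1067 + (10/54)*(1/17) = 1067 + ((1/54)*10)*(1/17) = 1067 + (5/27)*(1/17) = 1067 + 5/459 = 489758/459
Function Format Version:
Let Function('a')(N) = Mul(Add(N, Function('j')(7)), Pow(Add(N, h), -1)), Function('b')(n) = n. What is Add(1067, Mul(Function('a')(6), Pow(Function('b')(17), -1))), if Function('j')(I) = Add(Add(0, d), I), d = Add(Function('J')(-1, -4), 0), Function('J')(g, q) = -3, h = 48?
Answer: Rational(489758, 459) ≈ 1067.0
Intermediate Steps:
d = -3 (d = Add(-3, 0) = -3)
Function('j')(I) = Add(-3, I) (Function('j')(I) = Add(Add(0, -3), I) = Add(-3, I))
Function('a')(N) = Mul(Pow(Add(48, N), -1), Add(4, N)) (Function('a')(N) = Mul(Add(N, Add(-3, 7)), Pow(Add(N, 48), -1)) = Mul(Add(N, 4), Pow(Add(48, N), -1)) = Mul(Add(4, N), Pow(Add(48, N), -1)) = Mul(Pow(Add(48, N), -1), Add(4, N)))
Add(1067, Mul(Function('a')(6), Pow(Function('b')(17), -1))) = Add(1067, Mul(Mul(Pow(Add(48, 6), -1), Add(4, 6)), Pow(17, -1))) = Add(1067, Mul(Mul(Pow(54, -1), 10), Rational(1, 17))) = Add(1067, Mul(Mul(Rational(1, 54), 10), Rational(1, 17))) = Add(1067, Mul(Rational(5, 27), Rational(1, 17))) = Add(1067, Rational(5, 459)) = Rational(489758, 459)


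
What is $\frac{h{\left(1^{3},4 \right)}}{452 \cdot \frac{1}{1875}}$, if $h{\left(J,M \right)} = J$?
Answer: $\frac{1875}{452} \approx 4.1482$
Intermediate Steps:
$\frac{h{\left(1^{3},4 \right)}}{452 \cdot \frac{1}{1875}} = \frac{1^{3}}{452 \cdot \frac{1}{1875}} = 1 \frac{1}{452 \cdot \frac{1}{1875}} = 1 \frac{1}{\frac{452}{1875}} = 1 \cdot \frac{1875}{452} = \frac{1875}{452}$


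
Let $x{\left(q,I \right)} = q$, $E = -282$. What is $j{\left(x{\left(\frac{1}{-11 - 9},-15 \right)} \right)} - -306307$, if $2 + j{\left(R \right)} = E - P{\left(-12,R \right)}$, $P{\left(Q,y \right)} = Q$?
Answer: $306035$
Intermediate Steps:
$j{\left(R \right)} = -272$ ($j{\left(R \right)} = -2 - 270 = -272$)
$j{\left(x{\left(\frac{1}{-11 - 9},-15 \right)} \right)} - -306307 = -272 - -306307 = -272 + 306307 = 306035$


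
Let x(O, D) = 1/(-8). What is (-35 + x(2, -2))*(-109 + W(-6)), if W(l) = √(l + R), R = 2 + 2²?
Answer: 30629/8 ≈ 3828.6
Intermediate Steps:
x(O, D) = -⅛
R = 6 (R = 2 + 4 = 6)
W(l) = √(6 + l) (W(l) = √(l + 6) = √(6 + l))
(-35 + x(2, -2))*(-109 + W(-6)) = (-35 - ⅛)*(-109 + √(6 - 6)) = -281*(-109 + √0)/8 = -281*(-109 + 0)/8 = -281/8*(-109) = 30629/8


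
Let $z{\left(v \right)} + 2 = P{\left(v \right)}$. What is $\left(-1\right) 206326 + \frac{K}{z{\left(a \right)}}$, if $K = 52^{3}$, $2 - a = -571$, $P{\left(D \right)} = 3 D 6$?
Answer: $- \frac{265936638}{1289} \approx -2.0631 \cdot 10^{5}$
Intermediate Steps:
$P{\left(D \right)} = 18 D$
$a = 573$ ($a = 2 - -571 = 2 + 571 = 573$)
$z{\left(v \right)} = -2 + 18 v$
$K = 140608$
$\left(-1\right) 206326 + \frac{K}{z{\left(a \right)}} = \left(-1\right) 206326 + \frac{140608}{-2 + 18 \cdot 573} = -206326 + \frac{140608}{-2 + 10314} = -206326 + \frac{140608}{10312} = -206326 + 140608 \cdot \frac{1}{10312} = -206326 + \frac{17576}{1289} = - \frac{265936638}{1289}$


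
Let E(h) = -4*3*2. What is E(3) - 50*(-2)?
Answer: 76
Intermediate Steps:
E(h) = -24 (E(h) = -12*2 = -24)
E(3) - 50*(-2) = -24 - 50*(-2) = -24 - 1*(-100) = -24 + 100 = 76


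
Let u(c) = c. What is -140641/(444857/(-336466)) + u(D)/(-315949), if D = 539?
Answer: 14950995440668071/140552124293 ≈ 1.0637e+5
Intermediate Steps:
-140641/(444857/(-336466)) + u(D)/(-315949) = -140641/(444857/(-336466)) + 539/(-315949) = -140641/(444857*(-1/336466)) + 539*(-1/315949) = -140641/(-444857/336466) - 539/315949 = -140641*(-336466/444857) - 539/315949 = 47320914706/444857 - 539/315949 = 14950995440668071/140552124293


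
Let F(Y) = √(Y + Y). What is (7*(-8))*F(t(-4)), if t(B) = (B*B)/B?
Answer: -112*I*√2 ≈ -158.39*I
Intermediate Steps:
t(B) = B (t(B) = B²/B = B)
F(Y) = √2*√Y (F(Y) = √(2*Y) = √2*√Y)
(7*(-8))*F(t(-4)) = (7*(-8))*(√2*√(-4)) = -56*√2*2*I = -112*I*√2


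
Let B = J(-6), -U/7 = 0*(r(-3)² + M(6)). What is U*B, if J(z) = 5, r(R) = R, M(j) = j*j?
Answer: 0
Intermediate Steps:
M(j) = j²
U = 0 (U = -0*((-3)² + 6²) = -0*(9 + 36) = -0*45 = -7*0 = 0)
B = 5
U*B = 0*5 = 0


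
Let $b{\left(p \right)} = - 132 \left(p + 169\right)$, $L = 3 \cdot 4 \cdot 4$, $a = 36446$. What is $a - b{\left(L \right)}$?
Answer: $65090$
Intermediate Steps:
$L = 48$ ($L = 12 \cdot 4 = 48$)
$b{\left(p \right)} = -22308 - 132 p$ ($b{\left(p \right)} = - 132 \left(169 + p\right) = -22308 - 132 p$)
$a - b{\left(L \right)} = 36446 - \left(-22308 - 6336\right) = 36446 - -28644 = 36446 + 28644 = 65090$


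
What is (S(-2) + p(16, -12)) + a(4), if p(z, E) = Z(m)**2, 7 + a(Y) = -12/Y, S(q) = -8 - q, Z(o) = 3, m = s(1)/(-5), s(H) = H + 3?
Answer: -7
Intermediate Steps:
s(H) = 3 + H
m = -4/5 (m = (3 + 1)/(-5) = 4*(-1/5) = -4/5 ≈ -0.80000)
a(Y) = -7 - 12/Y
p(z, E) = 9 (p(z, E) = 3**2 = 9)
(S(-2) + p(16, -12)) + a(4) = ((-8 - 1*(-2)) + 9) + (-7 - 12/4) = ((-8 + 2) + 9) + (-7 - 12*1/4) = (-6 + 9) + (-7 - 3) = 3 - 10 = -7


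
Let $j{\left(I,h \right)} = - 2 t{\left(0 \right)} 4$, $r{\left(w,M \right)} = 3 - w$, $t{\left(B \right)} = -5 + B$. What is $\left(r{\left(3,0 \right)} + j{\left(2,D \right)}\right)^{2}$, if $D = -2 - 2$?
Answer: $1600$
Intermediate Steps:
$D = -4$ ($D = -2 - 2 = -4$)
$j{\left(I,h \right)} = 40$ ($j{\left(I,h \right)} = - 2 \left(-5 + 0\right) 4 = \left(-2\right) \left(-5\right) 4 = 10 \cdot 4 = 40$)
$\left(r{\left(3,0 \right)} + j{\left(2,D \right)}\right)^{2} = \left(\left(3 - 3\right) + 40\right)^{2} = \left(0 + 40\right)^{2} = 40^{2} = 1600$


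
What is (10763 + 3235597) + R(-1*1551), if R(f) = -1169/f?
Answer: 5035105529/1551 ≈ 3.2464e+6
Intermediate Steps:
(10763 + 3235597) + R(-1*1551) = (10763 + 3235597) - 1169/((-1*1551)) = 3246360 - 1169/(-1551) = 3246360 - 1169*(-1/1551) = 3246360 + 1169/1551 = 5035105529/1551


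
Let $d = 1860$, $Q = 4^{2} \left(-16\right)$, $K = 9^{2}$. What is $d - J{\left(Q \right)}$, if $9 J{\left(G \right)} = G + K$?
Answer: $\frac{16915}{9} \approx 1879.4$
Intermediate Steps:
$K = 81$
$Q = -256$ ($Q = 16 \left(-16\right) = -256$)
$J{\left(G \right)} = 9 + \frac{G}{9}$ ($J{\left(G \right)} = \frac{G + 81}{9} = \frac{81 + G}{9} = 9 + \frac{G}{9}$)
$d - J{\left(Q \right)} = 1860 - \left(9 + \frac{1}{9} \left(-256\right)\right) = 1860 - \left(9 - \frac{256}{9}\right) = 1860 - - \frac{175}{9} = 1860 + \frac{175}{9} = \frac{16915}{9}$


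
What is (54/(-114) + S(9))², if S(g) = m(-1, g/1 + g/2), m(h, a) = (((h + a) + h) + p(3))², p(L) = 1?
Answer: 140161921/5776 ≈ 24266.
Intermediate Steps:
m(h, a) = (1 + a + 2*h)² (m(h, a) = (((h + a) + h) + 1)² = (((a + h) + h) + 1)² = ((a + 2*h) + 1)² = (1 + a + 2*h)²)
S(g) = (-1 + 3*g/2)² (S(g) = (1 + (g/1 + g/2) + 2*(-1))² = (1 + (g*1 + g*(½)) - 2)² = (1 + (g + g/2) - 2)² = (1 + 3*g/2 - 2)² = (-1 + 3*g/2)²)
(54/(-114) + S(9))² = (54/(-114) + (-2 + 3*9)²/4)² = (54*(-1/114) + (-2 + 27)²/4)² = (-9/19 + (¼)*25²)² = (-9/19 + (¼)*625)² = (-9/19 + 625/4)² = (11839/76)² = 140161921/5776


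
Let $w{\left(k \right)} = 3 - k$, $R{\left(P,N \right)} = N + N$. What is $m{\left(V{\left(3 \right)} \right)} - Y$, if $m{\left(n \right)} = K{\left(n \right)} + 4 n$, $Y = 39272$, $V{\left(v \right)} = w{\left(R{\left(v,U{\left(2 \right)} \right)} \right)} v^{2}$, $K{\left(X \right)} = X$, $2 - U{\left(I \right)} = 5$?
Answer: $-38867$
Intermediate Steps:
$U{\left(I \right)} = -3$ ($U{\left(I \right)} = 2 - 5 = -3$)
$R{\left(P,N \right)} = 2 N$
$V{\left(v \right)} = 9 v^{2}$ ($V{\left(v \right)} = \left(3 - 2 \left(-3\right)\right) v^{2} = \left(3 - -6\right) v^{2} = \left(3 + 6\right) v^{2} = 9 v^{2}$)
$m{\left(n \right)} = 5 n$ ($m{\left(n \right)} = n + 4 n = 5 n$)
$m{\left(V{\left(3 \right)} \right)} - Y = 5 \cdot 9 \cdot 3^{2} - 39272 = 5 \cdot 9 \cdot 9 - 39272 = 5 \cdot 81 - 39272 = 405 - 39272 = -38867$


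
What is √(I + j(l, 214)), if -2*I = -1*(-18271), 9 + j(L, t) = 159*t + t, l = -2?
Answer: √100382/2 ≈ 158.42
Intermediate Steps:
j(L, t) = -9 + 160*t (j(L, t) = -9 + (159*t + t) = -9 + 160*t)
I = -18271/2 (I = -(-1)*(-18271)/2 = -½*18271 = -18271/2 ≈ -9135.5)
√(I + j(l, 214)) = √(-18271/2 + (-9 + 160*214)) = √(-18271/2 + (-9 + 34240)) = √(-18271/2 + 34231) = √(50191/2) = √100382/2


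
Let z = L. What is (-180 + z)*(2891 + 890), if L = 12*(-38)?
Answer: -2404716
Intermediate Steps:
L = -456
z = -456
(-180 + z)*(2891 + 890) = (-180 - 456)*(2891 + 890) = -636*3781 = -2404716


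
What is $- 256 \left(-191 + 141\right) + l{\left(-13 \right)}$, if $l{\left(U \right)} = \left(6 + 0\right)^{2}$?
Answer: $12836$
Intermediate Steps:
$l{\left(U \right)} = 36$ ($l{\left(U \right)} = 6^{2} = 36$)
$- 256 \left(-191 + 141\right) + l{\left(-13 \right)} = - 256 \left(-191 + 141\right) + 36 = \left(-256\right) \left(-50\right) + 36 = 12800 + 36 = 12836$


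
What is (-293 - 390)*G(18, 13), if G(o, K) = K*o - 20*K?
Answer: 17758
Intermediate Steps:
G(o, K) = -20*K + K*o
(-293 - 390)*G(18, 13) = (-293 - 390)*(13*(-20 + 18)) = -8879*(-2) = -683*(-26) = 17758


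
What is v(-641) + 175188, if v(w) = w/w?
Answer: 175189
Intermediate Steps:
v(w) = 1
v(-641) + 175188 = 1 + 175188 = 175189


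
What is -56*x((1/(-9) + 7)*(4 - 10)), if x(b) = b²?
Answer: -861056/9 ≈ -95673.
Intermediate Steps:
-56*x((1/(-9) + 7)*(4 - 10)) = -56*(4 - 10)²*(1/(-9) + 7)² = -56*36*(-⅑ + 7)² = -56*((62/9)*(-6))² = -56*(-124/3)² = -56*15376/9 = -861056/9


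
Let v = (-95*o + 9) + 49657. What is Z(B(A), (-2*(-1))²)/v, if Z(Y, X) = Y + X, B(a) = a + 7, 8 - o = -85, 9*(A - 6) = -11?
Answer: 142/367479 ≈ 0.00038642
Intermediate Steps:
A = 43/9 (A = 6 + (⅑)*(-11) = 6 - 11/9 = 43/9 ≈ 4.7778)
o = 93 (o = 8 - 1*(-85) = 8 + 85 = 93)
B(a) = 7 + a
Z(Y, X) = X + Y
v = 40831 (v = (-95*93 + 9) + 49657 = (-8835 + 9) + 49657 = -8826 + 49657 = 40831)
Z(B(A), (-2*(-1))²)/v = ((-2*(-1))² + (7 + 43/9))/40831 = (2² + 106/9)*(1/40831) = (4 + 106/9)*(1/40831) = (142/9)*(1/40831) = 142/367479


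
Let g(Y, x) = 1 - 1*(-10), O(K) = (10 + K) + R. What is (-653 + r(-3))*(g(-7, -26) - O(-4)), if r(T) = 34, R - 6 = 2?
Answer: 1857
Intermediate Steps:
R = 8 (R = 6 + 2 = 8)
O(K) = 18 + K (O(K) = (10 + K) + 8 = 18 + K)
g(Y, x) = 11 (g(Y, x) = 1 + 10 = 11)
(-653 + r(-3))*(g(-7, -26) - O(-4)) = (-653 + 34)*(11 - (18 - 4)) = -619*(11 - 1*14) = -619*(11 - 14) = -619*(-3) = 1857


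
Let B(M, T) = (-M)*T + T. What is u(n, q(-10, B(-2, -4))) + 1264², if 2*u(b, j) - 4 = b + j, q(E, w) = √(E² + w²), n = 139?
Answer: 3195535/2 + √61 ≈ 1.5978e+6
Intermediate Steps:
B(M, T) = T - M*T (B(M, T) = -M*T + T = T - M*T)
u(b, j) = 2 + b/2 + j/2 (u(b, j) = 2 + (b + j)/2 = 2 + (b/2 + j/2) = 2 + b/2 + j/2)
u(n, q(-10, B(-2, -4))) + 1264² = (2 + (½)*139 + √((-10)² + (-4*(1 - 1*(-2)))²)/2) + 1264² = (2 + 139/2 + √(100 + (-4*(1 + 2))²)/2) + 1597696 = (2 + 139/2 + √(100 + (-4*3)²)/2) + 1597696 = (2 + 139/2 + √(100 + (-12)²)/2) + 1597696 = (2 + 139/2 + √(100 + 144)/2) + 1597696 = (2 + 139/2 + √244/2) + 1597696 = (2 + 139/2 + (2*√61)/2) + 1597696 = (2 + 139/2 + √61) + 1597696 = (143/2 + √61) + 1597696 = 3195535/2 + √61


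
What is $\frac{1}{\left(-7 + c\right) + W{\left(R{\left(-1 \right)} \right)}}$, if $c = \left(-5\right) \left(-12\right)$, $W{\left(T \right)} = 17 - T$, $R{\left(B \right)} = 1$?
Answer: $\frac{1}{69} \approx 0.014493$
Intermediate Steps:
$c = 60$
$\frac{1}{\left(-7 + c\right) + W{\left(R{\left(-1 \right)} \right)}} = \frac{1}{\left(-7 + 60\right) + \left(17 - 1\right)} = \frac{1}{53 + \left(17 - 1\right)} = \frac{1}{53 + 16} = \frac{1}{69}$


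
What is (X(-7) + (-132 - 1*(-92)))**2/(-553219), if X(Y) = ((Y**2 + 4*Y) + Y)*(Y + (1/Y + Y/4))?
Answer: -108241/2212876 ≈ -0.048914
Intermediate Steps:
X(Y) = (1/Y + 5*Y/4)*(Y**2 + 5*Y) (X(Y) = (Y**2 + 5*Y)*(Y + (1/Y + Y*(1/4))) = (Y**2 + 5*Y)*(Y + (1/Y + Y/4)) = (Y**2 + 5*Y)*(1/Y + 5*Y/4) = (1/Y + 5*Y/4)*(Y**2 + 5*Y))
(X(-7) + (-132 - 1*(-92)))**2/(-553219) = ((5 - 7 + (5/4)*(-7)**3 + (25/4)*(-7)**2) + (-132 - 1*(-92)))**2/(-553219) = ((5 - 7 + (5/4)*(-343) + (25/4)*49) + (-132 + 92))**2*(-1/553219) = ((5 - 7 - 1715/4 + 1225/4) - 40)**2*(-1/553219) = (-249/2 - 40)**2*(-1/553219) = (-329/2)**2*(-1/553219) = (108241/4)*(-1/553219) = -108241/2212876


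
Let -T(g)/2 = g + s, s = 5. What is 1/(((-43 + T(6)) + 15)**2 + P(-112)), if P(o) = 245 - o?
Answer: 1/2857 ≈ 0.00035002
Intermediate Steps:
T(g) = -10 - 2*g (T(g) = -2*(g + 5) = -2*(5 + g) = -10 - 2*g)
1/(((-43 + T(6)) + 15)**2 + P(-112)) = 1/(((-43 + (-10 - 2*6)) + 15)**2 + (245 - 1*(-112))) = 1/(((-43 + (-10 - 12)) + 15)**2 + (245 + 112)) = 1/(((-43 - 22) + 15)**2 + 357) = 1/((-65 + 15)**2 + 357) = 1/((-50)**2 + 357) = 1/(2500 + 357) = 1/2857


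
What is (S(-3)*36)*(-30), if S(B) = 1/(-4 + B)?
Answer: 1080/7 ≈ 154.29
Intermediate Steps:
(S(-3)*36)*(-30) = (36/(-4 - 3))*(-30) = (36/(-7))*(-30) = -⅐*36*(-30) = -36/7*(-30) = 1080/7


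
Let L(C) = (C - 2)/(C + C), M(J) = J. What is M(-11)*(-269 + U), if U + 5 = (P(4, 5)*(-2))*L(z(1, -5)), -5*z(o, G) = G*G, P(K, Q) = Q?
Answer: 3091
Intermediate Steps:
z(o, G) = -G²/5 (z(o, G) = -G*G/5 = -G²/5)
L(C) = (-2 + C)/(2*C) (L(C) = (-2 + C)/((2*C)) = (-2 + C)*(1/(2*C)) = (-2 + C)/(2*C))
U = -12 (U = -5 + (5*(-2))*((-2 - ⅕*(-5)²)/(2*((-⅕*(-5)²)))) = -5 - 5*(-2 - ⅕*25)/((-⅕*25)) = -5 - 5*(-2 - 5)/(-5) = -5 - 5*(-1)*(-7)/5 = -5 - 10*7/10 = -5 - 7 = -12)
M(-11)*(-269 + U) = -11*(-269 - 12) = -11*(-281) = 3091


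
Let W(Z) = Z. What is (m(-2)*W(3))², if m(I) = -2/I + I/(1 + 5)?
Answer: 4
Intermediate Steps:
m(I) = -2/I + I/6
(m(-2)*W(3))² = ((-2/(-2) + (⅙)*(-2))*3)² = ((-2*(-½) - ⅓)*3)² = ((1 - ⅓)*3)² = ((⅔)*3)² = 2² = 4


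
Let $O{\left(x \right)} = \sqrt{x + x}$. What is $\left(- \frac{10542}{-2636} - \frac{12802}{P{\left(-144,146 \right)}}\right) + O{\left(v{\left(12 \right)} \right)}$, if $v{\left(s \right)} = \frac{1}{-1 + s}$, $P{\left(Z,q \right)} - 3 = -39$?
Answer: $\frac{2132849}{5931} + \frac{\sqrt{22}}{11} \approx 360.04$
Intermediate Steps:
$P{\left(Z,q \right)} = -36$ ($P{\left(Z,q \right)} = 3 - 39 = -36$)
$O{\left(x \right)} = \sqrt{2} \sqrt{x}$ ($O{\left(x \right)} = \sqrt{2 x} = \sqrt{2} \sqrt{x}$)
$\left(- \frac{10542}{-2636} - \frac{12802}{P{\left(-144,146 \right)}}\right) + O{\left(v{\left(12 \right)} \right)} = \left(- \frac{10542}{-2636} - \frac{12802}{-36}\right) + \sqrt{2} \sqrt{\frac{1}{-1 + 12}} = \left(\left(-10542\right) \left(- \frac{1}{2636}\right) - - \frac{6401}{18}\right) + \sqrt{2} \sqrt{\frac{1}{11}} = \left(\frac{5271}{1318} + \frac{6401}{18}\right) + \frac{\sqrt{2}}{\sqrt{11}} = \frac{2132849}{5931} + \sqrt{2} \frac{\sqrt{11}}{11} = \frac{2132849}{5931} + \frac{\sqrt{22}}{11}$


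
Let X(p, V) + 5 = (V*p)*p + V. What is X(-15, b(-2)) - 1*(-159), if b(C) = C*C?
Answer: 1058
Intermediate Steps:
b(C) = C²
X(p, V) = -5 + V + V*p² (X(p, V) = -5 + ((V*p)*p + V) = -5 + (V*p² + V) = -5 + (V + V*p²) = -5 + V + V*p²)
X(-15, b(-2)) - 1*(-159) = (-5 + (-2)² + (-2)²*(-15)²) - 1*(-159) = (-5 + 4 + 4*225) + 159 = (-5 + 4 + 900) + 159 = 899 + 159 = 1058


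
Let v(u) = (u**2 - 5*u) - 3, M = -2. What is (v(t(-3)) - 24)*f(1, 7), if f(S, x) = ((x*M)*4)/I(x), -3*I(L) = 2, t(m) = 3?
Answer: -2772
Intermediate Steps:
I(L) = -2/3 (I(L) = -1/3*2 = -2/3)
f(S, x) = 12*x (f(S, x) = ((x*(-2))*4)/(-2/3) = (-2*x*4)*(-3/2) = -8*x*(-3/2) = 12*x)
v(u) = -3 + u**2 - 5*u
(v(t(-3)) - 24)*f(1, 7) = ((-3 + 3**2 - 5*3) - 24)*(12*7) = ((-3 + 9 - 15) - 24)*84 = (-9 - 24)*84 = -33*84 = -2772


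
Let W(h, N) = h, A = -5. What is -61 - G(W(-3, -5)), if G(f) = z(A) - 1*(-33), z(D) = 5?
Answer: -99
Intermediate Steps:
G(f) = 38 (G(f) = 5 - 1*(-33) = 5 + 33 = 38)
-61 - G(W(-3, -5)) = -61 - 1*38 = -61 - 38 = -99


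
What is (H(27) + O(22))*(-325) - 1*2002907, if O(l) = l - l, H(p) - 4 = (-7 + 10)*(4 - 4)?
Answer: -2004207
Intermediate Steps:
H(p) = 4 (H(p) = 4 + (-7 + 10)*(4 - 4) = 4 + 3*0 = 4 + 0 = 4)
O(l) = 0
(H(27) + O(22))*(-325) - 1*2002907 = (4 + 0)*(-325) - 1*2002907 = 4*(-325) - 2002907 = -1300 - 2002907 = -2004207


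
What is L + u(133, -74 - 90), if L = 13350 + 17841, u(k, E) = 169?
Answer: 31360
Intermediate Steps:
L = 31191
L + u(133, -74 - 90) = 31191 + 169 = 31360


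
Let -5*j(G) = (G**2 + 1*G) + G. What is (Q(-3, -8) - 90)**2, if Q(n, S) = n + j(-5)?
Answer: 9216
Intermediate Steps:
j(G) = -2*G/5 - G**2/5 (j(G) = -((G**2 + 1*G) + G)/5 = -((G**2 + G) + G)/5 = -((G + G**2) + G)/5 = -(G**2 + 2*G)/5 = -2*G/5 - G**2/5)
Q(n, S) = -3 + n (Q(n, S) = n - 1/5*(-5)*(2 - 5) = n - 1/5*(-5)*(-3) = n - 3 = -3 + n)
(Q(-3, -8) - 90)**2 = ((-3 - 3) - 90)**2 = (-6 - 90)**2 = (-96)**2 = 9216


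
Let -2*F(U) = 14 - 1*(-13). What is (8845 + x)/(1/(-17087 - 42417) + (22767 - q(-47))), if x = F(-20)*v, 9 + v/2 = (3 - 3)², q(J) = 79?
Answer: 540772352/1350026751 ≈ 0.40056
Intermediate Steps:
F(U) = -27/2 (F(U) = -(14 - 1*(-13))/2 = -(14 + 13)/2 = -½*27 = -27/2)
v = -18 (v = -18 + 2*(3 - 3)² = -18 + 2*0² = -18 + 2*0 = -18 + 0 = -18)
x = 243 (x = -27/2*(-18) = 243)
(8845 + x)/(1/(-17087 - 42417) + (22767 - q(-47))) = (8845 + 243)/(1/(-17087 - 42417) + (22767 - 1*79)) = 9088/(1/(-59504) + (22767 - 79)) = 9088/(-1/59504 + 22688) = 9088/(1350026751/59504) = 9088*(59504/1350026751) = 540772352/1350026751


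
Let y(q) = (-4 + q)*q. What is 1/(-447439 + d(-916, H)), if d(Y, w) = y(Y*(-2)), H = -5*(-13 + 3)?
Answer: 1/2901457 ≈ 3.4465e-7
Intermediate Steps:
H = 50 (H = -5*(-10) = 50)
y(q) = q*(-4 + q)
d(Y, w) = -2*Y*(-4 - 2*Y) (d(Y, w) = (Y*(-2))*(-4 + Y*(-2)) = (-2*Y)*(-4 - 2*Y) = -2*Y*(-4 - 2*Y))
1/(-447439 + d(-916, H)) = 1/(-447439 + 4*(-916)*(2 - 916)) = 1/(-447439 + 4*(-916)*(-914)) = 1/(-447439 + 3348896) = 1/2901457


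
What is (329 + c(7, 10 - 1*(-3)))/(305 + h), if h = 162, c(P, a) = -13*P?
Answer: 238/467 ≈ 0.50964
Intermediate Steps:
(329 + c(7, 10 - 1*(-3)))/(305 + h) = (329 - 13*7)/(305 + 162) = (329 - 91)/467 = 238*(1/467) = 238/467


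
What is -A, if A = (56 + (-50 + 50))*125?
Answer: -7000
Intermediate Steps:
A = 7000 (A = (56 + 0)*125 = 56*125 = 7000)
-A = -1*7000 = -7000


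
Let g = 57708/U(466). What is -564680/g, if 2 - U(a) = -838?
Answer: -5646800/687 ≈ -8219.5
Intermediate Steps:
U(a) = 840 (U(a) = 2 - 1*(-838) = 2 + 838 = 840)
g = 687/10 (g = 57708/840 = 57708*(1/840) = 687/10 ≈ 68.700)
-564680/g = -564680/687/10 = -564680*10/687 = -5646800/687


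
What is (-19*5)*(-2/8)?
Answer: 95/4 ≈ 23.750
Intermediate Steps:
(-19*5)*(-2/8) = -(-190)/8 = -95*(-1/4) = 95/4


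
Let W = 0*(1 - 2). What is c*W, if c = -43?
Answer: 0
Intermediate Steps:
W = 0 (W = 0*(-1) = 0)
c*W = -43*0 = 0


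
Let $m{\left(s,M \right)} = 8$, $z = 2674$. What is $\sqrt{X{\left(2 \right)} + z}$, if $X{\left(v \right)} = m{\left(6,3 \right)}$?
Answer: $3 \sqrt{298} \approx 51.788$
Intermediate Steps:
$X{\left(v \right)} = 8$
$\sqrt{X{\left(2 \right)} + z} = \sqrt{8 + 2674} = \sqrt{2682} = 3 \sqrt{298}$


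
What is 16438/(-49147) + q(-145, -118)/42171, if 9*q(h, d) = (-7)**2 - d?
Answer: -6230654533/18653203233 ≈ -0.33403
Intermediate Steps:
q(h, d) = 49/9 - d/9 (q(h, d) = ((-7)**2 - d)/9 = (49 - d)/9 = 49/9 - d/9)
16438/(-49147) + q(-145, -118)/42171 = 16438/(-49147) + (49/9 - 1/9*(-118))/42171 = 16438*(-1/49147) + (49/9 + 118/9)*(1/42171) = -16438/49147 + (167/9)*(1/42171) = -16438/49147 + 167/379539 = -6230654533/18653203233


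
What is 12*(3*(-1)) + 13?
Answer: -23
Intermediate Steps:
12*(3*(-1)) + 13 = 12*(-3) + 13 = -36 + 13 = -23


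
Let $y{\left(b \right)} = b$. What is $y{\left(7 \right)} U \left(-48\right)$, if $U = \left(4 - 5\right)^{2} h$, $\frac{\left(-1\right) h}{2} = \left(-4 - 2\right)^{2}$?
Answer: $24192$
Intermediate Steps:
$h = -72$ ($h = - 2 \left(-4 - 2\right)^{2} = - 2 \left(-6\right)^{2} = \left(-2\right) 36 = -72$)
$U = -72$ ($U = \left(4 - 5\right)^{2} \left(-72\right) = \left(-1\right)^{2} \left(-72\right) = 1 \left(-72\right) = -72$)
$y{\left(7 \right)} U \left(-48\right) = 7 \left(-72\right) \left(-48\right) = \left(-504\right) \left(-48\right) = 24192$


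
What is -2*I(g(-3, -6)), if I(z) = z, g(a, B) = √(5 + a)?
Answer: -2*√2 ≈ -2.8284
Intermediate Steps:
-2*I(g(-3, -6)) = -2*√(5 - 3) = -2*√2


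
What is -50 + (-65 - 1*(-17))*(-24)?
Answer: 1102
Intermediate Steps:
-50 + (-65 - 1*(-17))*(-24) = -50 + (-65 + 17)*(-24) = -50 - 48*(-24) = -50 + 1152 = 1102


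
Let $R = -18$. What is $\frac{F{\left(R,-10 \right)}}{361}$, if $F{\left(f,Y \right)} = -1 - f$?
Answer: $\frac{17}{361} \approx 0.047091$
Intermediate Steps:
$\frac{F{\left(R,-10 \right)}}{361} = \frac{-1 - -18}{361} = \left(-1 + 18\right) \frac{1}{361} = 17 \cdot \frac{1}{361} = \frac{17}{361}$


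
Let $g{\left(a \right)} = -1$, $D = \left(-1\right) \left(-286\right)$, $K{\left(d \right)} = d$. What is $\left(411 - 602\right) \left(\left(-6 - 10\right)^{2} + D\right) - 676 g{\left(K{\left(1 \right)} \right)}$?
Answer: $-102846$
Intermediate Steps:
$D = 286$
$\left(411 - 602\right) \left(\left(-6 - 10\right)^{2} + D\right) - 676 g{\left(K{\left(1 \right)} \right)} = \left(411 - 602\right) \left(\left(-6 - 10\right)^{2} + 286\right) - -676 = - 191 \left(\left(-16\right)^{2} + 286\right) + 676 = - 191 \left(256 + 286\right) + 676 = \left(-191\right) 542 + 676 = -103522 + 676 = -102846$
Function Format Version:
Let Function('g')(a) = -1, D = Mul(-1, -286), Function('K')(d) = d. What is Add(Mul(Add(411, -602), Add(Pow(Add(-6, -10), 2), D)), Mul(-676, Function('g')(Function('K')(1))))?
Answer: -102846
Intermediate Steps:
D = 286
Add(Mul(Add(411, -602), Add(Pow(Add(-6, -10), 2), D)), Mul(-676, Function('g')(Function('K')(1)))) = Add(Mul(Add(411, -602), Add(Pow(Add(-6, -10), 2), 286)), Mul(-676, -1)) = Add(Mul(-191, Add(Pow(-16, 2), 286)), 676) = Add(Mul(-191, Add(256, 286)), 676) = Add(Mul(-191, 542), 676) = Add(-103522, 676) = -102846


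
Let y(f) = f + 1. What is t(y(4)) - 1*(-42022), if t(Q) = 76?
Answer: 42098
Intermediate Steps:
y(f) = 1 + f
t(y(4)) - 1*(-42022) = 76 - 1*(-42022) = 76 + 42022 = 42098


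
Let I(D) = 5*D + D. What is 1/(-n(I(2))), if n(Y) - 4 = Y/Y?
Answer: -⅕ ≈ -0.20000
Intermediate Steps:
I(D) = 6*D
n(Y) = 5 (n(Y) = 4 + Y/Y = 4 + 1 = 5)
1/(-n(I(2))) = 1/(-1*5) = 1/(-5) = -⅕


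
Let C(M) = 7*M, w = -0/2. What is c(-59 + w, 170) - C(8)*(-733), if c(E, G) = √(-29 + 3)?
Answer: 41048 + I*√26 ≈ 41048.0 + 5.099*I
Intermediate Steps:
w = 0 (w = -0/2 = -10*0 = 0)
c(E, G) = I*√26 (c(E, G) = √(-26) = I*√26)
c(-59 + w, 170) - C(8)*(-733) = I*√26 - 7*8*(-733) = I*√26 - 56*(-733) = I*√26 - 1*(-41048) = I*√26 + 41048 = 41048 + I*√26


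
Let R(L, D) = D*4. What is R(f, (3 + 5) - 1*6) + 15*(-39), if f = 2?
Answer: -577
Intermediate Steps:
R(L, D) = 4*D
R(f, (3 + 5) - 1*6) + 15*(-39) = 4*((3 + 5) - 1*6) + 15*(-39) = 4*(8 - 6) - 585 = 4*2 - 585 = 8 - 585 = -577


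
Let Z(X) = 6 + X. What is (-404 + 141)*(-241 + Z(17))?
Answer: 57334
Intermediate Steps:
(-404 + 141)*(-241 + Z(17)) = (-404 + 141)*(-241 + (6 + 17)) = -263*(-241 + 23) = -263*(-218) = 57334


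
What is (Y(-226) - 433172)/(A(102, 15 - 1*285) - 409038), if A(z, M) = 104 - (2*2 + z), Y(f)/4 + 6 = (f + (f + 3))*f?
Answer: 1365/20452 ≈ 0.066742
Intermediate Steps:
Y(f) = -24 + 4*f*(3 + 2*f) (Y(f) = -24 + 4*((f + (f + 3))*f) = -24 + 4*((f + (3 + f))*f) = -24 + 4*((3 + 2*f)*f) = -24 + 4*(f*(3 + 2*f)) = -24 + 4*f*(3 + 2*f))
A(z, M) = 100 - z (A(z, M) = 104 - (4 + z) = 104 + (-4 - z) = 100 - z)
(Y(-226) - 433172)/(A(102, 15 - 1*285) - 409038) = ((-24 + 8*(-226)² + 12*(-226)) - 433172)/((100 - 1*102) - 409038) = ((-24 + 8*51076 - 2712) - 433172)/((100 - 102) - 409038) = ((-24 + 408608 - 2712) - 433172)/(-2 - 409038) = (405872 - 433172)/(-409040) = -27300*(-1/409040) = 1365/20452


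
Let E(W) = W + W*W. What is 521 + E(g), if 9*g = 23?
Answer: 42937/81 ≈ 530.09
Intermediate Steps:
g = 23/9 (g = (⅑)*23 = 23/9 ≈ 2.5556)
E(W) = W + W²
521 + E(g) = 521 + 23*(1 + 23/9)/9 = 521 + (23/9)*(32/9) = 521 + 736/81 = 42937/81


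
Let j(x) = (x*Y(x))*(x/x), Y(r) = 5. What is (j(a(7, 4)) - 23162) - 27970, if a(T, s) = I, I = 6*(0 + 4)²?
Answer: -50652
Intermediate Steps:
I = 96 (I = 6*4² = 6*16 = 96)
a(T, s) = 96
j(x) = 5*x (j(x) = (x*5)*(x/x) = (5*x)*1 = 5*x)
(j(a(7, 4)) - 23162) - 27970 = (5*96 - 23162) - 27970 = (480 - 23162) - 27970 = -22682 - 27970 = -50652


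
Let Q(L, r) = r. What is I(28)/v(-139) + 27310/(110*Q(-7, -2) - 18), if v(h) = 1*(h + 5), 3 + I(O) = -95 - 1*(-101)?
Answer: -1830127/15946 ≈ -114.77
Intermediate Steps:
I(O) = 3 (I(O) = -3 + (-95 - 1*(-101)) = -3 + (-95 + 101) = -3 + 6 = 3)
v(h) = 5 + h (v(h) = 1*(5 + h) = 5 + h)
I(28)/v(-139) + 27310/(110*Q(-7, -2) - 18) = 3/(5 - 139) + 27310/(110*(-2) - 18) = 3/(-134) + 27310/(-220 - 18) = 3*(-1/134) + 27310/(-238) = -3/134 + 27310*(-1/238) = -3/134 - 13655/119 = -1830127/15946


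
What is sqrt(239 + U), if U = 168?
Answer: sqrt(407) ≈ 20.174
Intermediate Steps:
sqrt(239 + U) = sqrt(239 + 168) = sqrt(407)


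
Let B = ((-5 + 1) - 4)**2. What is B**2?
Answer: 4096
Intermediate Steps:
B = 64 (B = (-4 - 4)**2 = (-8)**2 = 64)
B**2 = 64**2 = 4096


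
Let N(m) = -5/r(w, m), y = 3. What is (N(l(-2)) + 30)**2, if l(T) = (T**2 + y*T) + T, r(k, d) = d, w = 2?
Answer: 15625/16 ≈ 976.56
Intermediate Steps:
l(T) = T**2 + 4*T (l(T) = (T**2 + 3*T) + T = T**2 + 4*T)
N(m) = -5/m
(N(l(-2)) + 30)**2 = (-5*(-1/(2*(4 - 2))) + 30)**2 = (-5/((-2*2)) + 30)**2 = (-5/(-4) + 30)**2 = (-5*(-1/4) + 30)**2 = (5/4 + 30)**2 = (125/4)**2 = 15625/16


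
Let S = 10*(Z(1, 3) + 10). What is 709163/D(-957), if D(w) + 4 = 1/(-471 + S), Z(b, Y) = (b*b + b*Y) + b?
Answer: -227641323/1285 ≈ -1.7715e+5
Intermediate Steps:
Z(b, Y) = b + b² + Y*b (Z(b, Y) = (b² + Y*b) + b = b + b² + Y*b)
S = 150 (S = 10*(1*(1 + 3 + 1) + 10) = 10*(1*5 + 10) = 10*(5 + 10) = 10*15 = 150)
D(w) = -1285/321 (D(w) = -4 + 1/(-471 + 150) = -4 + 1/(-321) = -4 - 1/321 = -1285/321)
709163/D(-957) = 709163/(-1285/321) = 709163*(-321/1285) = -227641323/1285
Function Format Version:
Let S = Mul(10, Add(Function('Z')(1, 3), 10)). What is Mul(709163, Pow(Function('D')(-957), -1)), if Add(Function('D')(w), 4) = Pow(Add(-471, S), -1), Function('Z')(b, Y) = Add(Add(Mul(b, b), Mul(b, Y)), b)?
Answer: Rational(-227641323, 1285) ≈ -1.7715e+5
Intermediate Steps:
Function('Z')(b, Y) = Add(b, Pow(b, 2), Mul(Y, b)) (Function('Z')(b, Y) = Add(Add(Pow(b, 2), Mul(Y, b)), b) = Add(b, Pow(b, 2), Mul(Y, b)))
S = 150 (S = Mul(10, Add(Mul(1, Add(1, 3, 1)), 10)) = Mul(10, Add(Mul(1, 5), 10)) = Mul(10, Add(5, 10)) = Mul(10, 15) = 150)
Function('D')(w) = Rational(-1285, 321) (Function('D')(w) = Add(-4, Pow(Add(-471, 150), -1)) = Add(-4, Pow(-321, -1)) = Add(-4, Rational(-1, 321)) = Rational(-1285, 321))
Mul(709163, Pow(Function('D')(-957), -1)) = Mul(709163, Pow(Rational(-1285, 321), -1)) = Mul(709163, Rational(-321, 1285)) = Rational(-227641323, 1285)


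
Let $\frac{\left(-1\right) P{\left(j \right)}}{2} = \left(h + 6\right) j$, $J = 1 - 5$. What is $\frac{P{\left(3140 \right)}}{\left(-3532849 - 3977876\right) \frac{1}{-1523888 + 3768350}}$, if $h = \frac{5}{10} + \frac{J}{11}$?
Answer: $\frac{42712792}{3709} \approx 11516.0$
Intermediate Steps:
$J = -4$
$h = \frac{3}{22}$ ($h = \frac{5}{10} - \frac{4}{11} = 5 \cdot \frac{1}{10} - \frac{4}{11} = \frac{1}{2} - \frac{4}{11} = \frac{3}{22} \approx 0.13636$)
$P{\left(j \right)} = - \frac{135 j}{11}$ ($P{\left(j \right)} = - 2 \left(\frac{3}{22} + 6\right) j = - 2 \frac{135 j}{22} = - \frac{135 j}{11}$)
$\frac{P{\left(3140 \right)}}{\left(-3532849 - 3977876\right) \frac{1}{-1523888 + 3768350}} = \frac{\left(- \frac{135}{11}\right) 3140}{\left(-3532849 - 3977876\right) \frac{1}{-1523888 + 3768350}} = - \frac{423900}{11 \left(- \frac{7510725}{2244462}\right)} = - \frac{423900}{11 \left(\left(-7510725\right) \frac{1}{2244462}\right)} = - \frac{423900}{11 \left(- \frac{2503575}{748154}\right)} = \left(- \frac{423900}{11}\right) \left(- \frac{748154}{2503575}\right) = \frac{42712792}{3709}$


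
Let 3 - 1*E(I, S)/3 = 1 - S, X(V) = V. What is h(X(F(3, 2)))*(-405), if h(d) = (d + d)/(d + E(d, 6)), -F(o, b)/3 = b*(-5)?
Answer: -450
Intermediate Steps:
F(o, b) = 15*b (F(o, b) = -3*b*(-5) = -(-15)*b = 15*b)
E(I, S) = 6 + 3*S (E(I, S) = 9 - 3*(1 - S) = 9 + (-3 + 3*S) = 6 + 3*S)
h(d) = 2*d/(24 + d) (h(d) = (d + d)/(d + (6 + 3*6)) = (2*d)/(d + (6 + 18)) = (2*d)/(d + 24) = (2*d)/(24 + d) = 2*d/(24 + d))
h(X(F(3, 2)))*(-405) = (2*(15*2)/(24 + 15*2))*(-405) = (2*30/(24 + 30))*(-405) = (2*30/54)*(-405) = (2*30*(1/54))*(-405) = (10/9)*(-405) = -450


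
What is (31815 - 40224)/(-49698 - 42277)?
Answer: 8409/91975 ≈ 0.091427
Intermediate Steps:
(31815 - 40224)/(-49698 - 42277) = -8409/(-91975) = -8409*(-1/91975) = 8409/91975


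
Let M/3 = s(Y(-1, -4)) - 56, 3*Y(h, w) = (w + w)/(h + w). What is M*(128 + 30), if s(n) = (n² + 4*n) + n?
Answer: -1885888/75 ≈ -25145.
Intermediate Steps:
Y(h, w) = 2*w/(3*(h + w)) (Y(h, w) = ((w + w)/(h + w))/3 = ((2*w)/(h + w))/3 = (2*w/(h + w))/3 = 2*w/(3*(h + w)))
s(n) = n² + 5*n
M = -11936/75 (M = 3*(((⅔)*(-4)/(-1 - 4))*(5 + (⅔)*(-4)/(-1 - 4)) - 56) = 3*(((⅔)*(-4)/(-5))*(5 + (⅔)*(-4)/(-5)) - 56) = 3*(((⅔)*(-4)*(-⅕))*(5 + (⅔)*(-4)*(-⅕)) - 56) = 3*(8*(5 + 8/15)/15 - 56) = 3*((8/15)*(83/15) - 56) = 3*(664/225 - 56) = 3*(-11936/225) = -11936/75 ≈ -159.15)
M*(128 + 30) = -11936*(128 + 30)/75 = -11936/75*158 = -1885888/75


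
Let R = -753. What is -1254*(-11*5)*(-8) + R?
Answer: -552513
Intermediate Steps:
-1254*(-11*5)*(-8) + R = -1254*(-11*5)*(-8) - 753 = -(-68970)*(-8) - 753 = -1254*440 - 753 = -551760 - 753 = -552513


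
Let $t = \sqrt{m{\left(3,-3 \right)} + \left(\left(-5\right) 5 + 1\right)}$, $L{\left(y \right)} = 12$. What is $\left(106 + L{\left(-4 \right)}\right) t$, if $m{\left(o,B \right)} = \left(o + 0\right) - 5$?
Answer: $118 i \sqrt{26} \approx 601.68 i$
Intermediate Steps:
$m{\left(o,B \right)} = -5 + o$ ($m{\left(o,B \right)} = o - 5 = -5 + o$)
$t = i \sqrt{26}$ ($t = \sqrt{\left(-5 + 3\right) + \left(\left(-5\right) 5 + 1\right)} = \sqrt{-2 + \left(-25 + 1\right)} = \sqrt{-2 - 24} = \sqrt{-26} = i \sqrt{26} \approx 5.099 i$)
$\left(106 + L{\left(-4 \right)}\right) t = \left(106 + 12\right) i \sqrt{26} = 118 i \sqrt{26}$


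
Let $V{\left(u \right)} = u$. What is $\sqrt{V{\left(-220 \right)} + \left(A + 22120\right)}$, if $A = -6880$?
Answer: $2 \sqrt{3755} \approx 122.56$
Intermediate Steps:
$\sqrt{V{\left(-220 \right)} + \left(A + 22120\right)} = \sqrt{-220 + \left(-6880 + 22120\right)} = \sqrt{-220 + 15240} = \sqrt{15020} = 2 \sqrt{3755}$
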